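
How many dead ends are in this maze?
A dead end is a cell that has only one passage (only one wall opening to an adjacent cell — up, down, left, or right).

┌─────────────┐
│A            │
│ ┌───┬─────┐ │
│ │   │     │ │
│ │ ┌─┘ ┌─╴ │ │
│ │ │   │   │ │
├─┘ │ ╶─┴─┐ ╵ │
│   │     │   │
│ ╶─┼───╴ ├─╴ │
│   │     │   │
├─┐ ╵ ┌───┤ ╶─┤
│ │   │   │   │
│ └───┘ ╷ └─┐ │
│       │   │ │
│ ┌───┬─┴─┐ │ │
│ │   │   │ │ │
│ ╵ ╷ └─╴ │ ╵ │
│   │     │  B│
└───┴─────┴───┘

Checking each cell for number of passages:

Dead ends found at positions:
  (1, 2)
  (2, 0)
  (2, 4)
  (5, 0)
  (7, 3)
Total dead ends: 5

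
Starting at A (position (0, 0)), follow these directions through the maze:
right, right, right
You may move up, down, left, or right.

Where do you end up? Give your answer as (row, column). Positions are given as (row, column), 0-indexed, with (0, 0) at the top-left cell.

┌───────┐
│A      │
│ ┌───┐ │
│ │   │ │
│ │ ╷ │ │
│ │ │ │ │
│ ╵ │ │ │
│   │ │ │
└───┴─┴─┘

Following directions step by step:
Start: (0, 0)
  right: (0, 0) → (0, 1)
  right: (0, 1) → (0, 2)
  right: (0, 2) → (0, 3)
Final position: (0, 3)

Path taken:

┌───────┐
│A → → B│
│ ┌───┐ │
│ │   │ │
│ │ ╷ │ │
│ │ │ │ │
│ ╵ │ │ │
│   │ │ │
└───┴─┴─┘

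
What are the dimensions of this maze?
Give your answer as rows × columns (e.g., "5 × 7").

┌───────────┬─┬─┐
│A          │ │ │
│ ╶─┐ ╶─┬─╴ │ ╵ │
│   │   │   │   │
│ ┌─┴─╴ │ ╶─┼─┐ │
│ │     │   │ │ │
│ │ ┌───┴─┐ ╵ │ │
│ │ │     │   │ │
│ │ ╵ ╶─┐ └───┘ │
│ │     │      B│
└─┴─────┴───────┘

Counting the maze dimensions:
Rows (vertical): 5
Columns (horizontal): 8
Dimensions: 5 × 8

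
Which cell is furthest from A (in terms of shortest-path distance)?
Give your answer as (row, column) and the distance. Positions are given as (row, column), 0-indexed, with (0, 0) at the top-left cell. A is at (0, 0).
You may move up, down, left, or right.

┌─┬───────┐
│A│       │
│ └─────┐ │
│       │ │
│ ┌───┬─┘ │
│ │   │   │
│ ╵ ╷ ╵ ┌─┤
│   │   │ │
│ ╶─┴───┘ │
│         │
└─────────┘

Computing BFS distances from A to all cells:
Furthest cell: (0, 1)
Distance: 15 steps

Path from A to the furthest cell:

┌─┬───────┐
│A│B ← ← ↰│
│ └─────┐ │
│↓      │↑│
│ ┌───┬─┘ │
│↓│↱ ↓│↱ ↑│
│ ╵ ╷ ╵ ┌─┤
│↳ ↑│↳ ↑│ │
│ ╶─┴───┘ │
│         │
└─────────┘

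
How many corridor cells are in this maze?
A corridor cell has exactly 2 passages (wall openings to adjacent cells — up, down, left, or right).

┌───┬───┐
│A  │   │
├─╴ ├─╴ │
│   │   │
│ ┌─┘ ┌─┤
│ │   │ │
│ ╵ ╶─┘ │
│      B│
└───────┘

Counting cells with exactly 2 passages:
Total corridor cells: 12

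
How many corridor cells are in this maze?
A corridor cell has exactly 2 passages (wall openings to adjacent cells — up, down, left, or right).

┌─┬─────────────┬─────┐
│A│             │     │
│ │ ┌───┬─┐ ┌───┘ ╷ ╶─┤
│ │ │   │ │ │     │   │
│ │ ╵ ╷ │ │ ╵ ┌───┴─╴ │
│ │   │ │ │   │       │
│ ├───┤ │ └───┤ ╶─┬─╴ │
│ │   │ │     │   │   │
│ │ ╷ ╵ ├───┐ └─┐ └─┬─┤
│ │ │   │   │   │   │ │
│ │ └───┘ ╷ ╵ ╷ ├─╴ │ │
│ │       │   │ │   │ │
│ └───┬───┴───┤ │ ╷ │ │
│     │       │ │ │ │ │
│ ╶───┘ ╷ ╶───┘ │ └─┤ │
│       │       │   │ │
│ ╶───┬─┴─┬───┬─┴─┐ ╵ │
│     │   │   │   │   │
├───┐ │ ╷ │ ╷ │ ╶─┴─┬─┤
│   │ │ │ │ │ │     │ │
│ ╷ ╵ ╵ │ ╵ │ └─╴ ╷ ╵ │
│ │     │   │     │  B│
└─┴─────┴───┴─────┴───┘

Counting cells with exactly 2 passages:
Total corridor cells: 99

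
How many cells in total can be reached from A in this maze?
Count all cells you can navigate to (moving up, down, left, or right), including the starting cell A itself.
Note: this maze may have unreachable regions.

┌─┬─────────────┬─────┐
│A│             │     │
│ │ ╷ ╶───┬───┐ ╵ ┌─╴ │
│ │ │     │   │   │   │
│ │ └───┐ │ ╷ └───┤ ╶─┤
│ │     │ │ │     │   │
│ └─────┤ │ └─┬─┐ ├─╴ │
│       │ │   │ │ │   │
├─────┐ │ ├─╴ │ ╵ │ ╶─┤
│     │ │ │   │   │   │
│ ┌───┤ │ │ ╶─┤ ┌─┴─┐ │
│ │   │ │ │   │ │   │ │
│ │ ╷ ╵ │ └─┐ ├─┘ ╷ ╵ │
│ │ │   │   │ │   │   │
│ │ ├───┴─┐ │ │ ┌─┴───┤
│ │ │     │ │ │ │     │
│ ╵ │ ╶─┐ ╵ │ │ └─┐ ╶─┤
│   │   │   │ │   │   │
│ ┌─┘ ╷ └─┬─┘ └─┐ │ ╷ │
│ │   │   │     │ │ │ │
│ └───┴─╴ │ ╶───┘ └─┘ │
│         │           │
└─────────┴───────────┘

Using BFS/flood-fill to find all reachable cells from A:
Maze size: 11 × 11 = 121 total cells
All cells are reachable — the maze is fully connected.
Reachable cells: 121

Reachable region (· marks reachable cells):

┌─┬─────────────┬─────┐
│A│· · · · · · ·│· · ·│
│ │ ╷ ╶───┬───┐ ╵ ┌─╴ │
│·│·│· · ·│· ·│· ·│· ·│
│ │ └───┐ │ ╷ └───┤ ╶─┤
│·│· · ·│·│·│· · ·│· ·│
│ └─────┤ │ └─┬─┐ ├─╴ │
│· · · ·│·│· ·│·│·│· ·│
├─────┐ │ ├─╴ │ ╵ │ ╶─┤
│· · ·│·│·│· ·│· ·│· ·│
│ ┌───┤ │ │ ╶─┤ ┌─┴─┐ │
│·│· ·│·│·│· ·│·│· ·│·│
│ │ ╷ ╵ │ └─┐ ├─┘ ╷ ╵ │
│·│·│· ·│· ·│·│· ·│· ·│
│ │ ├───┴─┐ │ │ ┌─┴───┤
│·│·│· · ·│·│·│·│· · ·│
│ ╵ │ ╶─┐ ╵ │ │ └─┐ ╶─┤
│· ·│· ·│· ·│·│· ·│· ·│
│ ┌─┘ ╷ └─┬─┘ └─┐ │ ╷ │
│·│· ·│· ·│· · ·│·│·│·│
│ └───┴─╴ │ ╶───┘ └─┘ │
│· · · · ·│· · · · · ·│
└─────────┴───────────┘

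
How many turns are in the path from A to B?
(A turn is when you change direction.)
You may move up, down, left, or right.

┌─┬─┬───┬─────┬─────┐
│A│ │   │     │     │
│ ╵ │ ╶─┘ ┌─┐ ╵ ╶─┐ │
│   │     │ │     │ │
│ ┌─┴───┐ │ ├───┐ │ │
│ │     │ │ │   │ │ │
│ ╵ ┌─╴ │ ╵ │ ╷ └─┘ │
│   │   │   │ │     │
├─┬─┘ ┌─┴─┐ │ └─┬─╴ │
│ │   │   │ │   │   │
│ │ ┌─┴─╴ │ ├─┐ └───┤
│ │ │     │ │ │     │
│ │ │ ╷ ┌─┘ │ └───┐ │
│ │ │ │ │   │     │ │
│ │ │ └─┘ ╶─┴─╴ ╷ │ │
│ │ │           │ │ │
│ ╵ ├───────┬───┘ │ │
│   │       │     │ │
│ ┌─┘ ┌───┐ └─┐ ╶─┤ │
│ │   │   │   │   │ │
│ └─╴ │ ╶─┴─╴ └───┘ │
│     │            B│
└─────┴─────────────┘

Directions: down, down, down, right, up, right, right, down, left, down, left, down, down, down, down, left, down, down, right, right, up, up, right, right, right, down, right, down, right, right, right
Number of turns: 17

Solution:

┌─┬─┬───┬─────┬─────┐
│A│ │   │     │     │
│ ╵ │ ╶─┘ ┌─┐ ╵ ╶─┐ │
│↓  │     │ │     │ │
│ ┌─┴───┐ │ ├───┐ │ │
│↓│↱ → ↓│ │ │   │ │ │
│ ╵ ┌─╴ │ ╵ │ ╷ └─┘ │
│↳ ↑│↓ ↲│   │ │     │
├─┬─┘ ┌─┴─┐ │ └─┬─╴ │
│ │↓ ↲│   │ │   │   │
│ │ ┌─┴─╴ │ ├─┐ └───┤
│ │↓│     │ │ │     │
│ │ │ ╷ ┌─┘ │ └───┐ │
│ │↓│ │ │   │     │ │
│ │ │ └─┘ ╶─┴─╴ ╷ │ │
│ │↓│           │ │ │
│ ╵ ├───────┬───┘ │ │
│↓ ↲│↱ → → ↓│     │ │
│ ┌─┘ ┌───┐ └─┐ ╶─┤ │
│↓│  ↑│   │↳ ↓│   │ │
│ └─╴ │ ╶─┴─╴ └───┘ │
│↳ → ↑│      ↳ → → B│
└─────┴─────────────┘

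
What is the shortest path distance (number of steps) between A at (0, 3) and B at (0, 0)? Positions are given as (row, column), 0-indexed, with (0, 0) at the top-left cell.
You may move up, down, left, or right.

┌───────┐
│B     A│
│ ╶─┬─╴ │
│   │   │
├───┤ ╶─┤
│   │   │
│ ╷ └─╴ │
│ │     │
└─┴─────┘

Finding path from (0, 3) to (0, 0):
Path: (0,3) → (0,2) → (0,1) → (0,0)
Distance: 3 steps

Solution:

┌───────┐
│B ← ← A│
│ ╶─┬─╴ │
│   │   │
├───┤ ╶─┤
│   │   │
│ ╷ └─╴ │
│ │     │
└─┴─────┘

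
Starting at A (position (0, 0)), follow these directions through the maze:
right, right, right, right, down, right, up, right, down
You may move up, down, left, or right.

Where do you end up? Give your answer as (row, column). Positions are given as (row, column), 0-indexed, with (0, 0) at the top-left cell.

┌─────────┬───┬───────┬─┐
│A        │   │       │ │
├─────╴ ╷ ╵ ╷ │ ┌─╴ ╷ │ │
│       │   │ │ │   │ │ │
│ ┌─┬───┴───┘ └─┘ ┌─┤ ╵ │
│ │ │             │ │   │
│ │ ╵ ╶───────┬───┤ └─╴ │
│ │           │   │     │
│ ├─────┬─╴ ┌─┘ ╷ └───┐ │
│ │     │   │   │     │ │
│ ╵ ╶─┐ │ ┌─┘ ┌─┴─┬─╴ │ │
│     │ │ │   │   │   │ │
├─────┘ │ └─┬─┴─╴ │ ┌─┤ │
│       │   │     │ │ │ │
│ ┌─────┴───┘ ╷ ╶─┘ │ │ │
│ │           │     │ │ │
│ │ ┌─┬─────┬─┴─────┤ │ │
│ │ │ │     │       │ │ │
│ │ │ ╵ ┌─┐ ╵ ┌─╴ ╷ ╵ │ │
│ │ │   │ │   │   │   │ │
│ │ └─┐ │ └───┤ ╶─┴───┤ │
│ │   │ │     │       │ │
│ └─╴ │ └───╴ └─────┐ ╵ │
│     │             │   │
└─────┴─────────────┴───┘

Following directions step by step:
Start: (0, 0)
  right: (0, 0) → (0, 1)
  right: (0, 1) → (0, 2)
  right: (0, 2) → (0, 3)
  right: (0, 3) → (0, 4)
  down: (0, 4) → (1, 4)
  right: (1, 4) → (1, 5)
  up: (1, 5) → (0, 5)
  right: (0, 5) → (0, 6)
  down: (0, 6) → (1, 6)
Final position: (1, 6)

Path taken:

┌─────────┬───┬───────┬─┐
│A → → → ↓│↱ ↓│       │ │
├─────╴ ╷ ╵ ╷ │ ┌─╴ ╷ │ │
│       │↳ ↑│B│ │   │ │ │
│ ┌─┬───┴───┘ └─┘ ┌─┤ ╵ │
│ │ │             │ │   │
│ │ ╵ ╶───────┬───┤ └─╴ │
│ │           │   │     │
│ ├─────┬─╴ ┌─┘ ╷ └───┐ │
│ │     │   │   │     │ │
│ ╵ ╶─┐ │ ┌─┘ ┌─┴─┬─╴ │ │
│     │ │ │   │   │   │ │
├─────┘ │ └─┬─┴─╴ │ ┌─┤ │
│       │   │     │ │ │ │
│ ┌─────┴───┘ ╷ ╶─┘ │ │ │
│ │           │     │ │ │
│ │ ┌─┬─────┬─┴─────┤ │ │
│ │ │ │     │       │ │ │
│ │ │ ╵ ┌─┐ ╵ ┌─╴ ╷ ╵ │ │
│ │ │   │ │   │   │   │ │
│ │ └─┐ │ └───┤ ╶─┴───┤ │
│ │   │ │     │       │ │
│ └─╴ │ └───╴ └─────┐ ╵ │
│     │             │   │
└─────┴─────────────┴───┘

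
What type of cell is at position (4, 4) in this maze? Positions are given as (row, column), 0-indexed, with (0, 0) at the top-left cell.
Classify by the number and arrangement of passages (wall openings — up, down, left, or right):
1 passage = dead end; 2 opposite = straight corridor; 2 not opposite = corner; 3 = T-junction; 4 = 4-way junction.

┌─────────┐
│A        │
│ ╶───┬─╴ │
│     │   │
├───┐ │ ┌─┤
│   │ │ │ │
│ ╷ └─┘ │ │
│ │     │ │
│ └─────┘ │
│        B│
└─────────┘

Checking cell at (4, 4):
Number of passages: 2
Cell type: corner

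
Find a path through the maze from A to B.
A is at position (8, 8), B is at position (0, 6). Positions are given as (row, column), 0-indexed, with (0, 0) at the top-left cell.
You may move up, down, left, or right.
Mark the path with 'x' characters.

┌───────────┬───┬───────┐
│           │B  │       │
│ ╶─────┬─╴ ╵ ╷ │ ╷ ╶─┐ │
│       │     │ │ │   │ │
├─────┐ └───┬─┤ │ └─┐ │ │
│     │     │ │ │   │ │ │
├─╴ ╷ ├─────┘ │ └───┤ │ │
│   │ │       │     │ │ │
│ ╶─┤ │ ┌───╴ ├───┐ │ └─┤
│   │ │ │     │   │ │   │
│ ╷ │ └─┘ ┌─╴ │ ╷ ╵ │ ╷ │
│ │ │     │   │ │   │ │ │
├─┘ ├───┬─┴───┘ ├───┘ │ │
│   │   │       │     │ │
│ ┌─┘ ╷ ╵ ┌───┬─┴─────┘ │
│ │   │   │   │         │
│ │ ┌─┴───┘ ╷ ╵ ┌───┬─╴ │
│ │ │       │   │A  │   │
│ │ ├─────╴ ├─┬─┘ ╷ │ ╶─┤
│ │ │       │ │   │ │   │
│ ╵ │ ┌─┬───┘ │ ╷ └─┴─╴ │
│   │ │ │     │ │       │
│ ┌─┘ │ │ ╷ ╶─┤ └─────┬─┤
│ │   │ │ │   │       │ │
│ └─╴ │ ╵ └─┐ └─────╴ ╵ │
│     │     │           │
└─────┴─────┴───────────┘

Finding the shortest path from (8, 8) to (0, 6):
Path length: 56 steps
Directions: down → down → right → right → right → up → left → up → right → up → left → left → left → left → down → left → up → left → down → down → left → left → left → down → down → down → left → left → up → up → right → up → up → up → right → up → right → down → right → up → right → right → right → up → up → right → down → right → up → up → left → left → up → up → up → left

Solution:

┌───────────┬───┬───────┐
│           │B x│       │
│ ╶─────┬─╴ ╵ ╷ │ ╷ ╶─┐ │
│       │     │x│ │   │ │
├─────┐ └───┬─┤ │ └─┐ │ │
│     │     │ │x│   │ │ │
├─╴ ╷ ├─────┘ │ └───┤ │ │
│   │ │       │x x x│ │ │
│ ╶─┤ │ ┌───╴ ├───┐ │ └─┤
│   │ │ │     │x x│x│   │
│ ╷ │ └─┘ ┌─╴ │ ╷ ╵ │ ╷ │
│ │ │     │   │x│x x│ │ │
├─┘ ├───┬─┴───┘ ├───┘ │ │
│   │x x│x x x x│     │ │
│ ┌─┘ ╷ ╵ ┌───┬─┴─────┘ │
│ │x x│x x│x x│x x x x x│
│ │ ┌─┴───┘ ╷ ╵ ┌───┬─╴ │
│ │x│      x│x x│A  │x x│
│ │ ├─────╴ ├─┬─┘ ╷ │ ╶─┤
│ │x│x x x x│ │  x│ │x x│
│ ╵ │ ┌─┬───┘ │ ╷ └─┴─╴ │
│x x│x│ │     │ │x x x x│
│ ┌─┘ │ │ ╷ ╶─┤ └─────┬─┤
│x│  x│ │ │   │       │ │
│ └─╴ │ ╵ └─┐ └─────╴ ╵ │
│x x x│     │           │
└─────┴─────┴───────────┘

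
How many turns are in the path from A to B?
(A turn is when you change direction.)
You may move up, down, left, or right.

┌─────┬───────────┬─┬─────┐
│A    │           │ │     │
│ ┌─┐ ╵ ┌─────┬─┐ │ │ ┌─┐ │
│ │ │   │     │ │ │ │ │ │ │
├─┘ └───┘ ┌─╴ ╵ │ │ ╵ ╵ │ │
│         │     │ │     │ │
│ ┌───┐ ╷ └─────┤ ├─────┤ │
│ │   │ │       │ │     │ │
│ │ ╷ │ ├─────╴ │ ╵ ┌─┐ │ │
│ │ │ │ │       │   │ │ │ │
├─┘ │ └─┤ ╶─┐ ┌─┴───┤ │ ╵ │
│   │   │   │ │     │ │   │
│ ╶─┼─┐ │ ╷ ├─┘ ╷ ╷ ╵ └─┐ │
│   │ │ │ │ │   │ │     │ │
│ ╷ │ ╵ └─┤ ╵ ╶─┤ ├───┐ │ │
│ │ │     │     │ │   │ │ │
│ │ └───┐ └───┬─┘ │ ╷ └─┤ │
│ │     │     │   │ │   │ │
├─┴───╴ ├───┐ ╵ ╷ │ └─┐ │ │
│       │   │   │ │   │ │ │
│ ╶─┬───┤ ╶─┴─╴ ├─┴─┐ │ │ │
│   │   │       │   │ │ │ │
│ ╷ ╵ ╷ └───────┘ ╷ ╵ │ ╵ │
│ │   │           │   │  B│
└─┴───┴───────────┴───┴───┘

Directions: right, right, down, right, up, right, right, right, right, right, down, down, down, down, right, up, right, right, down, down, right, down, down, down, down, down, down
Number of turns: 11

Solution:

┌─────┬───────────┬─┬─────┐
│A → ↓│↱ → → → → ↓│ │     │
│ ┌─┐ ╵ ┌─────┬─┐ │ │ ┌─┐ │
│ │ │↳ ↑│     │ │↓│ │ │ │ │
├─┘ └───┘ ┌─╴ ╵ │ │ ╵ ╵ │ │
│         │     │↓│     │ │
│ ┌───┐ ╷ └─────┤ ├─────┤ │
│ │   │ │       │↓│↱ → ↓│ │
│ │ ╷ │ ├─────╴ │ ╵ ┌─┐ │ │
│ │ │ │ │       │↳ ↑│ │↓│ │
├─┘ │ └─┤ ╶─┐ ┌─┴───┤ │ ╵ │
│   │   │   │ │     │ │↳ ↓│
│ ╶─┼─┐ │ ╷ ├─┘ ╷ ╷ ╵ └─┐ │
│   │ │ │ │ │   │ │     │↓│
│ ╷ │ ╵ └─┤ ╵ ╶─┤ ├───┐ │ │
│ │ │     │     │ │   │ │↓│
│ │ └───┐ └───┬─┘ │ ╷ └─┤ │
│ │     │     │   │ │   │↓│
├─┴───╴ ├───┐ ╵ ╷ │ └─┐ │ │
│       │   │   │ │   │ │↓│
│ ╶─┬───┤ ╶─┴─╴ ├─┴─┐ │ │ │
│   │   │       │   │ │ │↓│
│ ╷ ╵ ╷ └───────┘ ╷ ╵ │ ╵ │
│ │   │           │   │  B│
└─┴───┴───────────┴───┴───┘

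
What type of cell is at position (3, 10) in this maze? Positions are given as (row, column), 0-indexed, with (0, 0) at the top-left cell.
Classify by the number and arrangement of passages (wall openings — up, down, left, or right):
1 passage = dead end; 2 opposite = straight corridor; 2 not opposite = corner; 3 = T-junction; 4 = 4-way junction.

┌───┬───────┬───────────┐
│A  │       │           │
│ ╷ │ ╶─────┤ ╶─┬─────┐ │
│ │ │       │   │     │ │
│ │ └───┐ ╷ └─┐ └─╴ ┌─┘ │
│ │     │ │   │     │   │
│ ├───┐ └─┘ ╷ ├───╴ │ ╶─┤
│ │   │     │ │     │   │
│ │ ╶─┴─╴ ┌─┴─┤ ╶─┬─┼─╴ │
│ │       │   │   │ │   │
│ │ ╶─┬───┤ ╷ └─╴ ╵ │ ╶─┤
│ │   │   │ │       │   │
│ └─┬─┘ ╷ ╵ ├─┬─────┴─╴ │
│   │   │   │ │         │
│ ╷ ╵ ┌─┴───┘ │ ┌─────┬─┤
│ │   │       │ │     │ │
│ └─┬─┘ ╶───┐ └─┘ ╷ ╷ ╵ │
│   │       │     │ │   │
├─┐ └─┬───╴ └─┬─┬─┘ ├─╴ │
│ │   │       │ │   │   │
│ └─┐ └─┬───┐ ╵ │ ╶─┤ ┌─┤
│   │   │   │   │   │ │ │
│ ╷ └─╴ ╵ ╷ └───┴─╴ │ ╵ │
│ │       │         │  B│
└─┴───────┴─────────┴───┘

Checking cell at (3, 10):
Number of passages: 2
Cell type: corner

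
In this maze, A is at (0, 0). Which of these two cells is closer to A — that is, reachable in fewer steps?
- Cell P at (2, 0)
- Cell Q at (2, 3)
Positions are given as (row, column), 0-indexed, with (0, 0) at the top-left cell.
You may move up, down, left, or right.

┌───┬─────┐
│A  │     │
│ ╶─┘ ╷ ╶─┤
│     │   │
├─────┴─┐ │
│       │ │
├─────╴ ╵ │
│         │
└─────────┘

Shortest path A → P at (2, 0): 14 steps
Shortest path A → Q at (2, 3): 11 steps

Q is closer (11 steps vs 14 steps).

Path to P:

┌───┬─────┐
│A  │↱ ↓  │
│ ╶─┘ ╷ ╶─┤
│↳ → ↑│↳ ↓│
├─────┴─┐ │
│P ← ← ↰│↓│
├─────╴ ╵ │
│      ↑ ↲│
└─────────┘

Path to Q:

┌───┬─────┐
│A  │↱ ↓  │
│ ╶─┘ ╷ ╶─┤
│↳ → ↑│↳ ↓│
├─────┴─┐ │
│      Q│↓│
├─────╴ ╵ │
│      ↑ ↲│
└─────────┘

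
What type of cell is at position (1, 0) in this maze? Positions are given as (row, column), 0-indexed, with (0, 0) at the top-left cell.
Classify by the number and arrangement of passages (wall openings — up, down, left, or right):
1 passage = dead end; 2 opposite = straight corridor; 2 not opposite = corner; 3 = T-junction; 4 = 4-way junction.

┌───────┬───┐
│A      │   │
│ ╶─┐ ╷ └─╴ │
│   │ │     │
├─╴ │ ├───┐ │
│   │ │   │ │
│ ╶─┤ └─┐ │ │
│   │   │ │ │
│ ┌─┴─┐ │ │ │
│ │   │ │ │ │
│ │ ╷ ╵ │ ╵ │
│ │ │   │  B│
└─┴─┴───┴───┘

Checking cell at (1, 0):
Number of passages: 2
Cell type: corner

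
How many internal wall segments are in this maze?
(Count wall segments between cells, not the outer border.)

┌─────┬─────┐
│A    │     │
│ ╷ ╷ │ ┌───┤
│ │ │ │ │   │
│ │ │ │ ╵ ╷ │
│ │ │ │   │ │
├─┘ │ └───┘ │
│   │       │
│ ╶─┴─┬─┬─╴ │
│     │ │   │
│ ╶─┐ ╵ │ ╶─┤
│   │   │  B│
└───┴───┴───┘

Counting internal wall segments:
Total internal walls: 25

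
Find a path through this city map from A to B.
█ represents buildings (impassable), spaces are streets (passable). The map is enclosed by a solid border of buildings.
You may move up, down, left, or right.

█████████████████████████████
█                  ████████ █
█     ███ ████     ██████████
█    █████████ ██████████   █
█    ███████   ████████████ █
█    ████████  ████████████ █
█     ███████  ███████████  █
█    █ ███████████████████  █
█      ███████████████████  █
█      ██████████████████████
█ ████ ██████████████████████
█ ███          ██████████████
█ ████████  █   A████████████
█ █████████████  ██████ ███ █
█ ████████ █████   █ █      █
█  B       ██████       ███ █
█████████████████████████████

Finding the shortest path from A to B:
Movement: cardinal only
Path length: 26 steps
Directions: left → left → up → left → left → left → left → left → left → left → left → up → up → left → left → left → left → left → down → down → down → down → down → down → right → right

Solution:

█████████████████████████████
█                  ████████ █
█     ███ ████     ██████████
█    █████████ ██████████   █
█    ███████   ████████████ █
█    ████████  ████████████ █
█     ███████  ███████████  █
█    █ ███████████████████  █
█      ███████████████████  █
█↓←←←←↰██████████████████████
█↓████↑██████████████████████
█↓███ ↑←←←←←←←↰██████████████
█↓████████  █ ↑←A████████████
█↓█████████████  ██████ ███ █
█↓████████ █████   █ █      █
█↳→B       ██████       ███ █
█████████████████████████████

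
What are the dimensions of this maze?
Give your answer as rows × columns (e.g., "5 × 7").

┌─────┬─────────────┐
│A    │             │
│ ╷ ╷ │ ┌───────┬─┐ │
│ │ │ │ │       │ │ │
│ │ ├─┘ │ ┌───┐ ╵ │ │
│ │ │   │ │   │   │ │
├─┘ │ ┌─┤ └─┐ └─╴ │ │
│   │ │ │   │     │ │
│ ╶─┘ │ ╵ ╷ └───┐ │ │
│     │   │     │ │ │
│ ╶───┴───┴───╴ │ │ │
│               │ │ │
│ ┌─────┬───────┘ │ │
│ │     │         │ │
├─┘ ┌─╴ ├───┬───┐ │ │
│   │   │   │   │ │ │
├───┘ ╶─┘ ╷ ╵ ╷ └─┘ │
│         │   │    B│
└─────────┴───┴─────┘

Counting the maze dimensions:
Rows (vertical): 9
Columns (horizontal): 10
Dimensions: 9 × 10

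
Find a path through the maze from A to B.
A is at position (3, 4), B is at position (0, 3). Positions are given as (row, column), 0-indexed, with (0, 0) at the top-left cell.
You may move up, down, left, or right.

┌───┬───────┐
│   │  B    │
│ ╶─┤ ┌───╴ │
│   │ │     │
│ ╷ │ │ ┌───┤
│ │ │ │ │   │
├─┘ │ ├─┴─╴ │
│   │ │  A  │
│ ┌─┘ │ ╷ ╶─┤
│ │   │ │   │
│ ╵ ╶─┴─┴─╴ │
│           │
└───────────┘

Finding the shortest path from (3, 4) to (0, 3):
Path length: 14 steps
Directions: down → right → down → left → left → left → left → up → right → up → up → up → up → right

Solution:

┌───┬───────┐
│   │↱ B    │
│ ╶─┤ ┌───╴ │
│   │↑│     │
│ ╷ │ │ ┌───┤
│ │ │↑│ │   │
├─┘ │ ├─┴─╴ │
│   │↑│  A  │
│ ┌─┘ │ ╷ ╶─┤
│ │↱ ↑│ │↳ ↓│
│ ╵ ╶─┴─┴─╴ │
│  ↑ ← ← ← ↲│
└───────────┘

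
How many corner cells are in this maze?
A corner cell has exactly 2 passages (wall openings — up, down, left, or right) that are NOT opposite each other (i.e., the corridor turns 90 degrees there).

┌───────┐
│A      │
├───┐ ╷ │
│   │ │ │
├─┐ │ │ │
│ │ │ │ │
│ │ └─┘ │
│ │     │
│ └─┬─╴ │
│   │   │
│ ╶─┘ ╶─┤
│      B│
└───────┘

Counting corner cells (2 non-opposite passages):
Total corners: 6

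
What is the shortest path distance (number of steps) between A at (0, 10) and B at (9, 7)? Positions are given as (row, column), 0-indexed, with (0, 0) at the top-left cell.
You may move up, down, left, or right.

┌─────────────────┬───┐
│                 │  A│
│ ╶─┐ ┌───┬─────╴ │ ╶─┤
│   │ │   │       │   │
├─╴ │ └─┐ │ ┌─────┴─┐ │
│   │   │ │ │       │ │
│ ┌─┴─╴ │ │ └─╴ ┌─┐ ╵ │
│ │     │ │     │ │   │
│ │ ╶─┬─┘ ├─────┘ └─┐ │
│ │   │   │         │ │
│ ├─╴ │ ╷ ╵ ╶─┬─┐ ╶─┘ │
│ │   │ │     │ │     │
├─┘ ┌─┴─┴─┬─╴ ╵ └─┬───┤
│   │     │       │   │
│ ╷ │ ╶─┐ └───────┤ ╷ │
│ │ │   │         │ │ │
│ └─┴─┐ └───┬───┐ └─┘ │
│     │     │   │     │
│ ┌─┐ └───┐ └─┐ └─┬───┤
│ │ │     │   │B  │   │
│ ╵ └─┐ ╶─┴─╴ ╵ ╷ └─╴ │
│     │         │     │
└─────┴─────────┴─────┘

Finding path from (0, 10) to (9, 7):
Path: (0,10) → (0,9) → (1,9) → (1,10) → (2,10) → (3,10) → (3,9) → (2,9) → (2,8) → (2,7) → (3,7) → (3,6) → (3,5) → (2,5) → (1,5) → (1,6) → (1,7) → (1,8) → (0,8) → (0,7) → (0,6) → (0,5) → (0,4) → (0,3) → (0,2) → (1,2) → (2,2) → (2,3) → (3,3) → (3,2) → (3,1) → (4,1) → (4,2) → (5,2) → (5,1) → (6,1) → (6,0) → (7,0) → (8,0) → (8,1) → (8,2) → (9,2) → (9,3) → (10,3) → (10,4) → (10,5) → (10,6) → (10,7) → (9,7)
Distance: 48 steps

Solution:

┌─────────────────┬───┐
│    ↓ ← ← ← ← ← ↰│↓ A│
│ ╶─┐ ┌───┬─────╴ │ ╶─┤
│   │↓│   │↱ → → ↑│↳ ↓│
├─╴ │ └─┐ │ ┌─────┴─┐ │
│   │↳ ↓│ │↑│  ↓ ← ↰│↓│
│ ┌─┴─╴ │ │ └─╴ ┌─┐ ╵ │
│ │↓ ← ↲│ │↑ ← ↲│ │↑ ↲│
│ │ ╶─┬─┘ ├─────┘ └─┐ │
│ │↳ ↓│   │         │ │
│ ├─╴ │ ╷ ╵ ╶─┬─┐ ╶─┘ │
│ │↓ ↲│ │     │ │     │
├─┘ ┌─┴─┴─┬─╴ ╵ └─┬───┤
│↓ ↲│     │       │   │
│ ╷ │ ╶─┐ └───────┤ ╷ │
│↓│ │   │         │ │ │
│ └─┴─┐ └───┬───┐ └─┘ │
│↳ → ↓│     │   │     │
│ ┌─┐ └───┐ └─┐ └─┬───┤
│ │ │↳ ↓  │   │B  │   │
│ ╵ └─┐ ╶─┴─╴ ╵ ╷ └─╴ │
│     │↳ → → → ↑│     │
└─────┴─────────┴─────┘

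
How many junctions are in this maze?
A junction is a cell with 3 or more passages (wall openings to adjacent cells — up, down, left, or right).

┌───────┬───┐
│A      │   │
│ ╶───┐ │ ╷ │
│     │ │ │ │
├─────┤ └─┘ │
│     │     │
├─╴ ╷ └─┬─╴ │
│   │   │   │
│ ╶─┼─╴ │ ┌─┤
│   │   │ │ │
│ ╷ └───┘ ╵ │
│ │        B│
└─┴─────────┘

Checking each cell for number of passages:

Junctions found (3+ passages):
  (2, 1): 3 passages
  (2, 5): 3 passages
  (4, 0): 3 passages
  (5, 4): 3 passages
Total junctions: 4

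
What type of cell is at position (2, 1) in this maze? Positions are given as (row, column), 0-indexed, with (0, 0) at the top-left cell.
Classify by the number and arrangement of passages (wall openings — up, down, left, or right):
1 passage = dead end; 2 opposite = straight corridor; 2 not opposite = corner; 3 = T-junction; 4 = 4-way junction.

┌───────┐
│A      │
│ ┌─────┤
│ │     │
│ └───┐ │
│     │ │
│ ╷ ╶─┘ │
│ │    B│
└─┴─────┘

Checking cell at (2, 1):
Number of passages: 3
Cell type: T-junction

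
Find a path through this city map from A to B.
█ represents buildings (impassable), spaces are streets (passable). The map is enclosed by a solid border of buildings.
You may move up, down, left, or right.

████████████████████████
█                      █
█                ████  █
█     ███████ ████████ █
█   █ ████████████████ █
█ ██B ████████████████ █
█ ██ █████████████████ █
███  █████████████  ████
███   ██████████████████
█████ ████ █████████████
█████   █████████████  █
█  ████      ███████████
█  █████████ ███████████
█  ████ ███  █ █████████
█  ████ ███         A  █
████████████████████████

Finding the shortest path from A to B:
Movement: cardinal only
Path length: 25 steps
Directions: left → left → left → left → left → left → left → left → up → up → up → left → left → left → left → left → up → left → left → up → up → left → up → up → up

Solution:

████████████████████████
█                      █
█                ████  █
█     ███████ ████████ █
█   █ ████████████████ █
█ ██B ████████████████ █
█ ██↑█████████████████ █
███ ↑█████████████  ████
███ ↑↰██████████████████
█████↑████ █████████████
█████↑←↰█████████████  █
█  ████↑←←←←↰███████████
█  █████████↑███████████
█  ████ ███ ↑█ █████████
█  ████ ███ ↑←←←←←←←A  █
████████████████████████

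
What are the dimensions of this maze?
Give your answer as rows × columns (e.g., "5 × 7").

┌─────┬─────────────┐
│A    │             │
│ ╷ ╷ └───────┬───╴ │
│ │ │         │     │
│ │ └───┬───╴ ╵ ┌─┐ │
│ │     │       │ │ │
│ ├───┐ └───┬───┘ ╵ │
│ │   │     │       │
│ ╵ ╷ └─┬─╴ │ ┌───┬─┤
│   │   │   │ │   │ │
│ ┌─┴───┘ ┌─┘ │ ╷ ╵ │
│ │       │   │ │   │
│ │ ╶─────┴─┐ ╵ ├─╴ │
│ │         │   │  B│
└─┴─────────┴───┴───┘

Counting the maze dimensions:
Rows (vertical): 7
Columns (horizontal): 10
Dimensions: 7 × 10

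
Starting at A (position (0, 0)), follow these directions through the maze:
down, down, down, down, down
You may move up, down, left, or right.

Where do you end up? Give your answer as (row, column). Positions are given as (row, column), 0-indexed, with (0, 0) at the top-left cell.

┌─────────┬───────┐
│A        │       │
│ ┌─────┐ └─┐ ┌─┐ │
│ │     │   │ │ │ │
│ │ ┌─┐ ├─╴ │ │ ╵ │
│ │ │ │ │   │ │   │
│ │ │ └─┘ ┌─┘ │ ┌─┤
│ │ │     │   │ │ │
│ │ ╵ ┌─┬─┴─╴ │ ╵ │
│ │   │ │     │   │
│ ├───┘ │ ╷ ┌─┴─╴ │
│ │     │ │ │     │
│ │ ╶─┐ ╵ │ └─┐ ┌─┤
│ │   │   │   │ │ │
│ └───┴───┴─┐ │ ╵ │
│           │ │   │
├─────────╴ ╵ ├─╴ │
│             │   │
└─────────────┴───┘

Following directions step by step:
Start: (0, 0)
  down: (0, 0) → (1, 0)
  down: (1, 0) → (2, 0)
  down: (2, 0) → (3, 0)
  down: (3, 0) → (4, 0)
  down: (4, 0) → (5, 0)
Final position: (5, 0)

Path taken:

┌─────────┬───────┐
│A        │       │
│ ┌─────┐ └─┐ ┌─┐ │
│↓│     │   │ │ │ │
│ │ ┌─┐ ├─╴ │ │ ╵ │
│↓│ │ │ │   │ │   │
│ │ │ └─┘ ┌─┘ │ ┌─┤
│↓│ │     │   │ │ │
│ │ ╵ ┌─┬─┴─╴ │ ╵ │
│↓│   │ │     │   │
│ ├───┘ │ ╷ ┌─┴─╴ │
│B│     │ │ │     │
│ │ ╶─┐ ╵ │ └─┐ ┌─┤
│ │   │   │   │ │ │
│ └───┴───┴─┐ │ ╵ │
│           │ │   │
├─────────╴ ╵ ├─╴ │
│             │   │
└─────────────┴───┘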